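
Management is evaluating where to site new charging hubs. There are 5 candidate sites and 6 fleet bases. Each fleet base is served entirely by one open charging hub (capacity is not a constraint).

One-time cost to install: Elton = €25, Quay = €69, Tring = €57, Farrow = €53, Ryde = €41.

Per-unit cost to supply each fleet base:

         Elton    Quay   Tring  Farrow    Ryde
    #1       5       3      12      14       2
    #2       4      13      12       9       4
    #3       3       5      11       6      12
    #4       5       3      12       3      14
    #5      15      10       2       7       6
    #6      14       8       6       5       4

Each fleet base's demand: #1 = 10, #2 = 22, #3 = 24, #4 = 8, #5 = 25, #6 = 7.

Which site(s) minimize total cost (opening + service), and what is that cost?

Open Elton, Tring and Ryde; minimum total cost 421.

For any fixed open set, each fleet base goes to its cheapest open site; total = fixed + service.
{Elton, Tring, Ryde}: #1→Ryde 2·10=20, #2→Elton 4·22=88, #3→Elton 3·24=72, #4→Elton 5·8=40, #5→Tring 2·25=50, #6→Ryde 4·7=28. Service 298; fixed 123; total 421.
{Elton, Tring}: #1→Elton 5·10=50, #2→Elton 4·22=88, #3→Elton 3·24=72, #4→Elton 5·8=40, #5→Tring 2·25=50, #6→Tring 6·7=42. Service 342; fixed 82; total 424.
{Elton, Tring, Farrow}: service 319 + fixed 135 = 454
{Elton, Quay, Tring, Farrow, Ryde}: service 282 + fixed 245 = 527
No other subset beats 421.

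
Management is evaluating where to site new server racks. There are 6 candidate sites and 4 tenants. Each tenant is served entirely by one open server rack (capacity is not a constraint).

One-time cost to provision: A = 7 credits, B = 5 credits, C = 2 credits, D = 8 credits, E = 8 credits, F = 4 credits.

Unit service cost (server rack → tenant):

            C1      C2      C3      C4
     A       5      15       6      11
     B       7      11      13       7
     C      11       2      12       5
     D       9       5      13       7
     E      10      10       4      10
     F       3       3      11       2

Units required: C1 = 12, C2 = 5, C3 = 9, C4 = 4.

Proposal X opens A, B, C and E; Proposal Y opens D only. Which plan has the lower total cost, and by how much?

Proposal X is cheaper by 138.

Proposal X: {A, B, C, E}: C1→A 5·12=60, C2→C 2·5=10, C3→E 4·9=36, C4→C 5·4=20. Service 126; fixed 22; total 148.
Proposal Y: {D}: C1→D 9·12=108, C2→D 5·5=25, C3→D 13·9=117, C4→D 7·4=28. Service 278; fixed 8; total 286.
Difference: |148 − 286| = 138.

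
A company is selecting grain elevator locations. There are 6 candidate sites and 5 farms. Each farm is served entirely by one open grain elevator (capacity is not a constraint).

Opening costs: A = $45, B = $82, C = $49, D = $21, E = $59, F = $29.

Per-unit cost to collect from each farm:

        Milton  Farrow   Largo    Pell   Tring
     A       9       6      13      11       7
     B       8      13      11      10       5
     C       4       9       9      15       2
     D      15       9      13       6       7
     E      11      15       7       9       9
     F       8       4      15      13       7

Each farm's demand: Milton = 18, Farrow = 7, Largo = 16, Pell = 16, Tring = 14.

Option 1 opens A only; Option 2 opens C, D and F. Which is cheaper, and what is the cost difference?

Option 2 is cheaper by 264.

Option 1: {A}: Milton→A 9·18=162, Farrow→A 6·7=42, Largo→A 13·16=208, Pell→A 11·16=176, Tring→A 7·14=98. Service 686; fixed 45; total 731.
Option 2: {C, D, F}: Milton→C 4·18=72, Farrow→F 4·7=28, Largo→C 9·16=144, Pell→D 6·16=96, Tring→C 2·14=28. Service 368; fixed 99; total 467.
Difference: |731 − 467| = 264.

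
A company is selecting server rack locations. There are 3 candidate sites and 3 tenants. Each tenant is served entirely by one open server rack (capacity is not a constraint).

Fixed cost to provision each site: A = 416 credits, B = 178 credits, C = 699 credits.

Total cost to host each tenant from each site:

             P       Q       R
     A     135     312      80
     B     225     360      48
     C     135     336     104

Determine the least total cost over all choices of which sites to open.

Minimum total cost: 811

For any fixed open set, each tenant goes to its cheapest open site; total = fixed + service.
{B}: P→B 225, Q→B 360, R→B 48. Service 633; fixed 178; total 811.
{A}: service 527 + fixed 416 = 943
{A, B}: service 495 + fixed 594 = 1089
{A, B, C}: P→A 135, Q→A 312, R→B 48. Service 495; fixed 1293; total 1788.
No other subset beats 811.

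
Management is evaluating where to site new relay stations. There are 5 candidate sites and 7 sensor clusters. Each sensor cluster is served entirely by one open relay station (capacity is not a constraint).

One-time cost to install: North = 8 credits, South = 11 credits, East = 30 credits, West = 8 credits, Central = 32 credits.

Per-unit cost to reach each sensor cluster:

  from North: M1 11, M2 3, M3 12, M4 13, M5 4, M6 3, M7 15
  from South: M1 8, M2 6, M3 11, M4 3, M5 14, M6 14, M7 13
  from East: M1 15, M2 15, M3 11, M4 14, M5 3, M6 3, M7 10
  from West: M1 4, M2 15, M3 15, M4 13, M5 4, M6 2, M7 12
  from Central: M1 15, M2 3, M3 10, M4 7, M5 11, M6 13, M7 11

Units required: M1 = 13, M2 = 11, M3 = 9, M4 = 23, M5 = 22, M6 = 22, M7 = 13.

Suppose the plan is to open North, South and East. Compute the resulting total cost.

Each sensor cluster is assigned to its cheapest site among the open ones.
{North, South, East}: M1→South 8·13=104, M2→North 3·11=33, M3→South 11·9=99, M4→South 3·23=69, M5→East 3·22=66, M6→North 3·22=66, M7→East 10·13=130. Service 567; fixed 49; total 616.

Total cost: 616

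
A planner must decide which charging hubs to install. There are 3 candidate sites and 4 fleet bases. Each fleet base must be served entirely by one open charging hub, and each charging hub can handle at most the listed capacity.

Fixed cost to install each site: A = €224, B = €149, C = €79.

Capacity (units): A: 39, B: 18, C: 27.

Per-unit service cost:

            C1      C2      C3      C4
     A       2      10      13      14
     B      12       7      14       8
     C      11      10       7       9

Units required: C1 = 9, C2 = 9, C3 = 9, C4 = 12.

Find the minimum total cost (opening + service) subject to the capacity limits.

Minimum total cost: 570

Open {B, C}: C1→B 12·9=108, C2→B 7·9=63, C3→C 7·9=63, C4→C 9·12=108.
Loads: B carries 18/18, C carries 21/27. Service 342; fixed 228; total 570.
Next best feasible plan costs 576.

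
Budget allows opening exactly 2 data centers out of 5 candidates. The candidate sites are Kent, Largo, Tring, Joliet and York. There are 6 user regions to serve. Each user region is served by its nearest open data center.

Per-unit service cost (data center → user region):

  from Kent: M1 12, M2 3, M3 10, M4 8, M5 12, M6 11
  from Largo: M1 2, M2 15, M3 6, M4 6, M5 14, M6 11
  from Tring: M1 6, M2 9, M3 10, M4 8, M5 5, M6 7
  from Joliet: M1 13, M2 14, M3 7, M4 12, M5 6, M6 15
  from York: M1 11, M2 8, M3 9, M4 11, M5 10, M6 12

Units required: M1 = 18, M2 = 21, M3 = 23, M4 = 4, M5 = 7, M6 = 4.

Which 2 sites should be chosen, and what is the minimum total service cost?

Choose Kent and Largo; total service cost 389.

With exactly 2 open, each user region uses its cheapest among the chosen.
{Kent, Largo}: M1→Largo 2·18=36, M2→Kent 3·21=63, M3→Largo 6·23=138, M4→Largo 6·4=24, M5→Kent 12·7=84, M6→Kent 11·4=44. Service cost 389.
{Largo, Tring}: service cost 450
{Largo, York}: service cost 480
Among all 10 size-2 choices, {Kent, Largo} is lowest.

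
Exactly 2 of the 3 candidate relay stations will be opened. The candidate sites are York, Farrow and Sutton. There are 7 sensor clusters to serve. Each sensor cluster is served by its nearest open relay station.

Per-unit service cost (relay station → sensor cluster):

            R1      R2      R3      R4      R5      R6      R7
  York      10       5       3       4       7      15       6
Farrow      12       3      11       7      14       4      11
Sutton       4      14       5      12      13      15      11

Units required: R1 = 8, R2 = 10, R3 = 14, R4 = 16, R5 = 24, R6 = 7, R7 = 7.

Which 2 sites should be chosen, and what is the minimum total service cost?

Choose York and Farrow; total service cost 454.

With exactly 2 open, each sensor cluster uses its cheapest among the chosen.
{York, Farrow}: R1→York 10·8=80, R2→Farrow 3·10=30, R3→York 3·14=42, R4→York 4·16=64, R5→York 7·24=168, R6→Farrow 4·7=28, R7→York 6·7=42. Service cost 454.
{York, Sutton}: service cost 503
{Farrow, Sutton}: service cost 661
Among all 3 size-2 choices, {York, Farrow} is lowest.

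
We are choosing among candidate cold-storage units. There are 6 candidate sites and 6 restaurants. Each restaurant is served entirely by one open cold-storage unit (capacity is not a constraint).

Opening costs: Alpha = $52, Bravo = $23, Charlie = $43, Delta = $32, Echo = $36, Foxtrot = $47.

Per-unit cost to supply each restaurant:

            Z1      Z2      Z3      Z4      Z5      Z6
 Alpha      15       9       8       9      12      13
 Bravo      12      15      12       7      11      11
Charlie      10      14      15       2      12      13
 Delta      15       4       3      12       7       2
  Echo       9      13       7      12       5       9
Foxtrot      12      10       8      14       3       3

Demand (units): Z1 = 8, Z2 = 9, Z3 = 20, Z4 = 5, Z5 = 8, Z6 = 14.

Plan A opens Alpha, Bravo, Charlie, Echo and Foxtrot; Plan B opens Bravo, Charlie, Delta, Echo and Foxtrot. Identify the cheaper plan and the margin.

Plan B is cheaper by 159.

Plan A: {Alpha, Bravo, Charlie, Echo, Foxtrot}: Z1→Echo 9·8=72, Z2→Alpha 9·9=81, Z3→Echo 7·20=140, Z4→Charlie 2·5=10, Z5→Foxtrot 3·8=24, Z6→Foxtrot 3·14=42. Service 369; fixed 201; total 570.
Plan B: {Bravo, Charlie, Delta, Echo, Foxtrot}: Z1→Echo 9·8=72, Z2→Delta 4·9=36, Z3→Delta 3·20=60, Z4→Charlie 2·5=10, Z5→Foxtrot 3·8=24, Z6→Delta 2·14=28. Service 230; fixed 181; total 411.
Difference: |570 − 411| = 159.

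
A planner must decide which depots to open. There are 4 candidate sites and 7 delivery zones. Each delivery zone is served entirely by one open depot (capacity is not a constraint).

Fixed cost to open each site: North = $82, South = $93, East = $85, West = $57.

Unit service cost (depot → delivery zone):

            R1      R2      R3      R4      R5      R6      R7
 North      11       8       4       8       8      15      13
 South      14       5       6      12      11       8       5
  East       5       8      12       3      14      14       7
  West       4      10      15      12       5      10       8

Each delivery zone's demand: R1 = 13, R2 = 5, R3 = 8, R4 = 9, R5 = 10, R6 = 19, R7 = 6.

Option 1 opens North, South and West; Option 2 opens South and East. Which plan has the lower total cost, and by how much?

Option 2 is cheaper by 10.

Option 1: {North, South, West}: R1→West 4·13=52, R2→South 5·5=25, R3→North 4·8=32, R4→North 8·9=72, R5→West 5·10=50, R6→South 8·19=152, R7→South 5·6=30. Service 413; fixed 232; total 645.
Option 2: {South, East}: R1→East 5·13=65, R2→South 5·5=25, R3→South 6·8=48, R4→East 3·9=27, R5→South 11·10=110, R6→South 8·19=152, R7→South 5·6=30. Service 457; fixed 178; total 635.
Difference: |645 − 635| = 10.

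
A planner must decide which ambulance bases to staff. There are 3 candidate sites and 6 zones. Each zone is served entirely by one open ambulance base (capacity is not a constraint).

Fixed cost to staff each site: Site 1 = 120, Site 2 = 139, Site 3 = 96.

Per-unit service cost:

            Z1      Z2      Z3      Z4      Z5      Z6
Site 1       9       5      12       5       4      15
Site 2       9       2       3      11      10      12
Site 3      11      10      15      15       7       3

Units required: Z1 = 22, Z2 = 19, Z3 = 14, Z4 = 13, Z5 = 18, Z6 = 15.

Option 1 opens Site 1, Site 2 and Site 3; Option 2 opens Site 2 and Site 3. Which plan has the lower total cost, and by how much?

Option 1 is cheaper by 12.

Option 1: {Site 1, Site 2, Site 3}: Z1→Site 1 9·22=198, Z2→Site 2 2·19=38, Z3→Site 2 3·14=42, Z4→Site 1 5·13=65, Z5→Site 1 4·18=72, Z6→Site 3 3·15=45. Service 460; fixed 355; total 815.
Option 2: {Site 2, Site 3}: Z1→Site 2 9·22=198, Z2→Site 2 2·19=38, Z3→Site 2 3·14=42, Z4→Site 2 11·13=143, Z5→Site 3 7·18=126, Z6→Site 3 3·15=45. Service 592; fixed 235; total 827.
Difference: |815 − 827| = 12.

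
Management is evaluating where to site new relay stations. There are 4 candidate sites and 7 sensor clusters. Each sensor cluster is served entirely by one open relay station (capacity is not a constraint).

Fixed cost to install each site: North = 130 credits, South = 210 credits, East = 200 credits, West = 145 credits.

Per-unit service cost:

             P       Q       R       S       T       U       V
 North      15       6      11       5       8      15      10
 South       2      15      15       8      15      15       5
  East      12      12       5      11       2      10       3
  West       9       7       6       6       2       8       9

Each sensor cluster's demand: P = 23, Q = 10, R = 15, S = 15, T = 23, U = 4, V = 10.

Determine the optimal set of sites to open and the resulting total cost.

For any fixed open set, each sensor cluster goes to its cheapest open site; total = fixed + service.
{West}: P→West 9·23=207, Q→West 7·10=70, R→West 6·15=90, S→West 6·15=90, T→West 2·23=46, U→West 8·4=32, V→West 9·10=90. Service 625; fixed 145; total 770.
{South, West}: service 424 + fixed 355 = 779
{North, West}: P→West 9·23=207, Q→North 6·10=60, R→West 6·15=90, S→North 5·15=75, T→West 2·23=46, U→West 8·4=32, V→West 9·10=90. Service 600; fixed 275; total 875.
{North, South, East, West}: service 364 + fixed 685 = 1049
No other subset beats 770.

Open West only; minimum total cost 770.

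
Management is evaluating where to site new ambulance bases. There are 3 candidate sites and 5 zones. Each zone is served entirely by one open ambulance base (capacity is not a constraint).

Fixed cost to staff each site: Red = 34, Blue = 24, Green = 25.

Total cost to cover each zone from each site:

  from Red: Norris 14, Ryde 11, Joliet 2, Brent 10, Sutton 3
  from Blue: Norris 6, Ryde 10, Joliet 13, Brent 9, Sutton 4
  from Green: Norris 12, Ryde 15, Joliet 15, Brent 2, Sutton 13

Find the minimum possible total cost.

Minimum total cost: 66

For any fixed open set, each zone goes to its cheapest open site; total = fixed + service.
{Blue}: Norris→Blue 6, Ryde→Blue 10, Joliet→Blue 13, Brent→Blue 9, Sutton→Blue 4. Service 42; fixed 24; total 66.
{Red}: service 40 + fixed 34 = 74
{Green}: Norris→Green 12, Ryde→Green 15, Joliet→Green 15, Brent→Green 2, Sutton→Green 13. Service 57; fixed 25; total 82.
{Red, Blue, Green}: service 23 + fixed 83 = 106
(All 7 nonempty subsets were checked; Blue only is lowest.)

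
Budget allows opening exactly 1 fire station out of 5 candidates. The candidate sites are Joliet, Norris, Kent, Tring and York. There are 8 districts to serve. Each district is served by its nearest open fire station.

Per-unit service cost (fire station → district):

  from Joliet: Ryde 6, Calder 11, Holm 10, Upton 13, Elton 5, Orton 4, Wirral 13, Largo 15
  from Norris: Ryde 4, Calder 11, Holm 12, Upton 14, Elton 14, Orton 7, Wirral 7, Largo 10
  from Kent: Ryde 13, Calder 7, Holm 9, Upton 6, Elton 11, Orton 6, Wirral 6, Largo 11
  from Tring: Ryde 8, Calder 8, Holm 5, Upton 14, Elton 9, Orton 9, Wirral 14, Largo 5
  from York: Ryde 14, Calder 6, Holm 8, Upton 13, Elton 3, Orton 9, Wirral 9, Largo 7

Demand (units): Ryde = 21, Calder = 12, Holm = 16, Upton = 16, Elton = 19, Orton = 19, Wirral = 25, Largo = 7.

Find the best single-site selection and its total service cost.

Choose Kent only; total service cost 1147.

With exactly 1 open, each district uses its cheapest among the chosen.
{Kent}: Ryde→Kent 13·21=273, Calder→Kent 7·12=84, Holm→Kent 9·16=144, Upton→Kent 6·16=96, Elton→Kent 11·19=209, Orton→Kent 6·19=114, Wirral→Kent 6·25=150, Largo→Kent 11·7=77. Service cost 1147.
{York}: service cost 1204
{Joliet}: service cost 1227
Among all 5 size-1 choices, {Kent} is lowest.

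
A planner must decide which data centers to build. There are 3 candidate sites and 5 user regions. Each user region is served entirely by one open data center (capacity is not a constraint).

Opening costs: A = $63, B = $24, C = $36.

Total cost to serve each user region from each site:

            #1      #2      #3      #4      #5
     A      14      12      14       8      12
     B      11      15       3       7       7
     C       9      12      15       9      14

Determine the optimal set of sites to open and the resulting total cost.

For any fixed open set, each user region goes to its cheapest open site; total = fixed + service.
{B}: #1→B 11, #2→B 15, #3→B 3, #4→B 7, #5→B 7. Service 43; fixed 24; total 67.
{C}: service 59 + fixed 36 = 95
{B, C}: service 38 + fixed 60 = 98
{A, B, C}: #1→C 9, #2→A 12, #3→B 3, #4→B 7, #5→B 7. Service 38; fixed 123; total 161.
No other subset beats 67.

Open B only; minimum total cost 67.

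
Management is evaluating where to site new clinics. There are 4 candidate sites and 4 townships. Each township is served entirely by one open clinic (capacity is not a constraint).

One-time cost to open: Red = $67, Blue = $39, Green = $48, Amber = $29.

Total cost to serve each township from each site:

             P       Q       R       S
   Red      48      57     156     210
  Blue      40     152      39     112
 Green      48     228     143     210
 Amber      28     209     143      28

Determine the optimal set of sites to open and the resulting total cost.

For any fixed open set, each township goes to its cheapest open site; total = fixed + service.
{Red, Blue, Amber}: P→Amber 28, Q→Red 57, R→Blue 39, S→Amber 28. Service 152; fixed 135; total 287.
{Blue, Amber}: service 247 + fixed 68 = 315
{Red, Blue, Green, Amber}: service 152 + fixed 183 = 335
{Amber}: service 408 + fixed 29 = 437
No other subset beats 287.

Open Red, Blue and Amber; minimum total cost 287.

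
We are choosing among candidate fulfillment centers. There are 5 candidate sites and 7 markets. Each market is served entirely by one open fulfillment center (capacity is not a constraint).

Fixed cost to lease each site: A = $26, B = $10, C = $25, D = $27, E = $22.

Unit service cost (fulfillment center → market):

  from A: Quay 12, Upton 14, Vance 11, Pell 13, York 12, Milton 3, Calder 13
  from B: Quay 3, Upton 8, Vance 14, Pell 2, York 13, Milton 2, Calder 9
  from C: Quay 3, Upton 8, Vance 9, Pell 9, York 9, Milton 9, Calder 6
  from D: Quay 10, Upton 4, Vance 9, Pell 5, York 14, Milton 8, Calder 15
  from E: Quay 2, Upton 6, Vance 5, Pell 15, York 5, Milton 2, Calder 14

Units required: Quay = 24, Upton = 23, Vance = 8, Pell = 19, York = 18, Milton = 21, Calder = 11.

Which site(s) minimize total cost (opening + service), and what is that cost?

For any fixed open set, each market goes to its cheapest open site; total = fixed + service.
{B, C, D, E}: Quay→E 2·24=48, Upton→D 4·23=92, Vance→E 5·8=40, Pell→B 2·19=38, York→E 5·18=90, Milton→B 2·21=42, Calder→C 6·11=66. Service 416; fixed 84; total 500.
{B, D, E}: Quay→E 2·24=48, Upton→D 4·23=92, Vance→E 5·8=40, Pell→B 2·19=38, York→E 5·18=90, Milton→B 2·21=42, Calder→B 9·11=99. Service 449; fixed 59; total 508.
{B, C, E}: service 462 + fixed 57 = 519
{A, B, C, D, E}: service 416 + fixed 110 = 526
No other subset beats 500.

Open B, C, D and E; minimum total cost 500.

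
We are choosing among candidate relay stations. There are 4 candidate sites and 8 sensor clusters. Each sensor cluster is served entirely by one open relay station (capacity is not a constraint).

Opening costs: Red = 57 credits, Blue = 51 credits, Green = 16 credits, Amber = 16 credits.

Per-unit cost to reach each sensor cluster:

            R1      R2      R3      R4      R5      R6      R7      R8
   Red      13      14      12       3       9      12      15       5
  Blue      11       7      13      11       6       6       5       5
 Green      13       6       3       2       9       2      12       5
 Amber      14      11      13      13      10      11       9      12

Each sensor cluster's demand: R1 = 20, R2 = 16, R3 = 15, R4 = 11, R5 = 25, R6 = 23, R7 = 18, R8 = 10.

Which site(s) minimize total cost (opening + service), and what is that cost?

For any fixed open set, each sensor cluster goes to its cheapest open site; total = fixed + service.
{Blue, Green}: R1→Blue 11·20=220, R2→Green 6·16=96, R3→Green 3·15=45, R4→Green 2·11=22, R5→Blue 6·25=150, R6→Green 2·23=46, R7→Blue 5·18=90, R8→Blue 5·10=50. Service 719; fixed 67; total 786.
{Blue, Green, Amber}: service 719 + fixed 83 = 802
{Red, Blue, Green}: service 719 + fixed 124 = 843
{Red, Blue, Green, Amber}: R1→Blue 11·20=220, R2→Green 6·16=96, R3→Green 3·15=45, R4→Green 2·11=22, R5→Blue 6·25=150, R6→Green 2·23=46, R7→Blue 5·18=90, R8→Red 5·10=50. Service 719; fixed 140; total 859.
No other subset beats 786.

Open Blue and Green; minimum total cost 786.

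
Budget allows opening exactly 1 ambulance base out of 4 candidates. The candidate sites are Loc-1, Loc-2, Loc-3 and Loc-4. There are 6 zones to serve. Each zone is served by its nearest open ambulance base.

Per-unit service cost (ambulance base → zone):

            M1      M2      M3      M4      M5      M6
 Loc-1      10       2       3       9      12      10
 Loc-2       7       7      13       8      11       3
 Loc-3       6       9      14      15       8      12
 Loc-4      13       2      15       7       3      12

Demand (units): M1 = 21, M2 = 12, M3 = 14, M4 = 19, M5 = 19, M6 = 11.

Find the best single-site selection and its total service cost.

With exactly 1 open, each zone uses its cheapest among the chosen.
{Loc-1}: M1→Loc-1 10·21=210, M2→Loc-1 2·12=24, M3→Loc-1 3·14=42, M4→Loc-1 9·19=171, M5→Loc-1 12·19=228, M6→Loc-1 10·11=110. Service cost 785.
{Loc-2}: service cost 807
{Loc-4}: service cost 829
Among all 4 size-1 choices, {Loc-1} is lowest.

Choose Loc-1 only; total service cost 785.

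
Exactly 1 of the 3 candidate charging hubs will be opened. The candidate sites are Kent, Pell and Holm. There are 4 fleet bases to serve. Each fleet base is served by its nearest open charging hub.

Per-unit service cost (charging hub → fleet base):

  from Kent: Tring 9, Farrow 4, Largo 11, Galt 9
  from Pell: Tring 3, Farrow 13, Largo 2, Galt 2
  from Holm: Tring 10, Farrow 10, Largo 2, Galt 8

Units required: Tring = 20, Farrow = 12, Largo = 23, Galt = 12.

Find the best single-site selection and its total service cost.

Choose Pell only; total service cost 286.

With exactly 1 open, each fleet base uses its cheapest among the chosen.
{Pell}: Tring→Pell 3·20=60, Farrow→Pell 13·12=156, Largo→Pell 2·23=46, Galt→Pell 2·12=24. Service cost 286.
{Holm}: service cost 462
{Kent}: service cost 589
Among all 3 size-1 choices, {Pell} is lowest.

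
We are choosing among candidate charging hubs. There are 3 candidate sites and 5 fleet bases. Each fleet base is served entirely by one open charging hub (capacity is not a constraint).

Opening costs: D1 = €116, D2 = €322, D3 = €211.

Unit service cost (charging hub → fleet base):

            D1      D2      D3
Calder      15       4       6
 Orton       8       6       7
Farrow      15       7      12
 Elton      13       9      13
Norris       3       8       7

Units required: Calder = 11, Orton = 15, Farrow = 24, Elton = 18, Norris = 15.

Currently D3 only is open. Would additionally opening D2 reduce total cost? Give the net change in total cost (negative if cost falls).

No — net change +93 (cost rises by 93).

Current service cost with {D3}: 798.
Adding D2: each fleet base re-picks its cheapest; new service cost 569, saving 229.
Extra fixed cost: 322. Net change = 322 − 229 = 93.
(Totals: 1009 → 1102.)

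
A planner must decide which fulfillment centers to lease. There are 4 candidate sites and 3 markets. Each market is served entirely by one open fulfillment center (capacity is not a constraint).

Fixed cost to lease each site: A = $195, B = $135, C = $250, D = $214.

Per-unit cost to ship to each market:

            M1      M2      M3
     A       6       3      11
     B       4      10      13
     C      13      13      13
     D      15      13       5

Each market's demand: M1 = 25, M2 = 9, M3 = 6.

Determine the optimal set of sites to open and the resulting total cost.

For any fixed open set, each market goes to its cheapest open site; total = fixed + service.
{B}: M1→B 4·25=100, M2→B 10·9=90, M3→B 13·6=78. Service 268; fixed 135; total 403.
{A}: M1→A 6·25=150, M2→A 3·9=27, M3→A 11·6=66. Service 243; fixed 195; total 438.
{A, B}: M1→B 4·25=100, M2→A 3·9=27, M3→A 11·6=66. Service 193; fixed 330; total 523.
{A, B, C, D}: service 157 + fixed 794 = 951
(All 15 nonempty subsets were checked; B only is lowest.)

Open B only; minimum total cost 403.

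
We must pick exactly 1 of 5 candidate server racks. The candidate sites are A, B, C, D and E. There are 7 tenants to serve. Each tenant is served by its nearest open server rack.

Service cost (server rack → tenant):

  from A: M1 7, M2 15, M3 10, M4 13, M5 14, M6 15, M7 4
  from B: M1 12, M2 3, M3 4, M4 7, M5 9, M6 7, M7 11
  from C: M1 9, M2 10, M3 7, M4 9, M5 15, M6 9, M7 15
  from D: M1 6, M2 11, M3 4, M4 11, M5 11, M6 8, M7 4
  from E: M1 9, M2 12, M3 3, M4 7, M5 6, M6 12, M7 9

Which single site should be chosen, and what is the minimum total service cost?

With exactly 1 open, each tenant uses its cheapest among the chosen.
{B}: M1→B 12, M2→B 3, M3→B 4, M4→B 7, M5→B 9, M6→B 7, M7→B 11. Service cost 53.
{D}: service cost 55
{E}: service cost 58
Among all 5 size-1 choices, {B} is lowest.

Choose B only; total service cost 53.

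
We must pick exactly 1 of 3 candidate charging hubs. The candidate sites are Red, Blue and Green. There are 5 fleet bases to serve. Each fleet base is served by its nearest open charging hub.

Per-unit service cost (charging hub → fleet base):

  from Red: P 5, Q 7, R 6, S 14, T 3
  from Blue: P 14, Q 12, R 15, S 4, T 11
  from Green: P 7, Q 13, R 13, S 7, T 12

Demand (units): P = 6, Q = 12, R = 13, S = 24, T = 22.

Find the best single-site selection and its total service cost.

With exactly 1 open, each fleet base uses its cheapest among the chosen.
{Red}: P→Red 5·6=30, Q→Red 7·12=84, R→Red 6·13=78, S→Red 14·24=336, T→Red 3·22=66. Service cost 594.
{Blue}: service cost 761
{Green}: service cost 799
Among all 3 size-1 choices, {Red} is lowest.

Choose Red only; total service cost 594.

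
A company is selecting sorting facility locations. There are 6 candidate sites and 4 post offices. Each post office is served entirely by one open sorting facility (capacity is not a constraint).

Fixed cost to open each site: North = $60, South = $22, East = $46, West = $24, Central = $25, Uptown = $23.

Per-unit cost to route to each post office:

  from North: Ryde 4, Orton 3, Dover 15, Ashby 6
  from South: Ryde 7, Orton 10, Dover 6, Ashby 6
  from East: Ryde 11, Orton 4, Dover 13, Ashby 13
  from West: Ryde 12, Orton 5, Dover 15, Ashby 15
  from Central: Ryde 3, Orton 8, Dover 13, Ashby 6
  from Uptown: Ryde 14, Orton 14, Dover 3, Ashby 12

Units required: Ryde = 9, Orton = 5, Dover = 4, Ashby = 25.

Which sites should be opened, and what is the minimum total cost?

Open Central and Uptown; minimum total cost 277.

For any fixed open set, each post office goes to its cheapest open site; total = fixed + service.
{Central, Uptown}: Ryde→Central 3·9=27, Orton→Central 8·5=40, Dover→Uptown 3·4=12, Ashby→Central 6·25=150. Service 229; fixed 48; total 277.
{West, Central, Uptown}: Ryde→Central 3·9=27, Orton→West 5·5=25, Dover→Uptown 3·4=12, Ashby→Central 6·25=150. Service 214; fixed 72; total 286.
{South, Central}: service 241 + fixed 47 = 288
{North, South, East, West, Central, Uptown}: service 204 + fixed 200 = 404
No other subset beats 277.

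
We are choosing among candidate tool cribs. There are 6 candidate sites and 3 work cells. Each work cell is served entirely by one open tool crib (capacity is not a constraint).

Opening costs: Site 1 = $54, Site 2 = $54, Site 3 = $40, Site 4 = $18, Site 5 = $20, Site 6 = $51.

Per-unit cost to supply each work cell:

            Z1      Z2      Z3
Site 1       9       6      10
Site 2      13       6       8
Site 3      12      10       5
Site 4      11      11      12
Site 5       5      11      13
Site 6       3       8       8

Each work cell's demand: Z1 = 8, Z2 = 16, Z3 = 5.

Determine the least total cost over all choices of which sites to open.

Minimum total cost: 243

For any fixed open set, each work cell goes to its cheapest open site; total = fixed + service.
{Site 6}: Z1→Site 6 3·8=24, Z2→Site 6 8·16=128, Z3→Site 6 8·5=40. Service 192; fixed 51; total 243.
{Site 2, Site 5}: service 176 + fixed 74 = 250
{Site 1, Site 5}: service 186 + fixed 74 = 260
{Site 1, Site 2, Site 3, Site 4, Site 5, Site 6}: service 145 + fixed 237 = 382
No other subset beats 243.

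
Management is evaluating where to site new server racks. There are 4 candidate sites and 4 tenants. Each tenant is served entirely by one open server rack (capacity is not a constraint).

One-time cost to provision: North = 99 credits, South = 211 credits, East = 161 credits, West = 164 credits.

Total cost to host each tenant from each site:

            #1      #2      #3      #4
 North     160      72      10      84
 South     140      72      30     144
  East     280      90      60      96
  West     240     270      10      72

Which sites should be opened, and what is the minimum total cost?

For any fixed open set, each tenant goes to its cheapest open site; total = fixed + service.
{North}: #1→North 160, #2→North 72, #3→North 10, #4→North 84. Service 326; fixed 99; total 425.
{North, West}: service 314 + fixed 263 = 577
{North, East}: #1→North 160, #2→North 72, #3→North 10, #4→North 84. Service 326; fixed 260; total 586.
{North, South, East, West}: service 294 + fixed 635 = 929
(All 15 nonempty subsets were checked; North only is lowest.)

Open North only; minimum total cost 425.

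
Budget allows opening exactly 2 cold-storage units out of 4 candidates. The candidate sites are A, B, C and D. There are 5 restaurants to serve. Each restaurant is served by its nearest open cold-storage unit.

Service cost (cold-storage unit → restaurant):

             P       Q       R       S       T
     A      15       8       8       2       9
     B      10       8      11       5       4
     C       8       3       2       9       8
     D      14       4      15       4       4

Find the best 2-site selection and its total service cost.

Choose C and D; total service cost 21.

With exactly 2 open, each restaurant uses its cheapest among the chosen.
{C, D}: P→C 8, Q→C 3, R→C 2, S→D 4, T→D 4. Service cost 21.
{B, C}: service cost 22
{A, C}: service cost 23
Among all 6 size-2 choices, {C, D} is lowest.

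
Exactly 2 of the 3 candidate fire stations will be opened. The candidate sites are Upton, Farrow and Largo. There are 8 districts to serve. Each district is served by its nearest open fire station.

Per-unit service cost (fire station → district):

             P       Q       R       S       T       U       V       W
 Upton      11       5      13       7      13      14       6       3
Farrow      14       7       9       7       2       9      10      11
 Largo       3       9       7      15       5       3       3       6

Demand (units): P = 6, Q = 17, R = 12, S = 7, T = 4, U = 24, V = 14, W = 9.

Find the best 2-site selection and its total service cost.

With exactly 2 open, each district uses its cheapest among the chosen.
{Upton, Largo}: P→Largo 3·6=18, Q→Upton 5·17=85, R→Largo 7·12=84, S→Upton 7·7=49, T→Largo 5·4=20, U→Largo 3·24=72, V→Largo 3·14=42, W→Upton 3·9=27. Service cost 397.
{Farrow, Largo}: service cost 446
{Upton, Farrow}: service cost 643
Among all 3 size-2 choices, {Upton, Largo} is lowest.

Choose Upton and Largo; total service cost 397.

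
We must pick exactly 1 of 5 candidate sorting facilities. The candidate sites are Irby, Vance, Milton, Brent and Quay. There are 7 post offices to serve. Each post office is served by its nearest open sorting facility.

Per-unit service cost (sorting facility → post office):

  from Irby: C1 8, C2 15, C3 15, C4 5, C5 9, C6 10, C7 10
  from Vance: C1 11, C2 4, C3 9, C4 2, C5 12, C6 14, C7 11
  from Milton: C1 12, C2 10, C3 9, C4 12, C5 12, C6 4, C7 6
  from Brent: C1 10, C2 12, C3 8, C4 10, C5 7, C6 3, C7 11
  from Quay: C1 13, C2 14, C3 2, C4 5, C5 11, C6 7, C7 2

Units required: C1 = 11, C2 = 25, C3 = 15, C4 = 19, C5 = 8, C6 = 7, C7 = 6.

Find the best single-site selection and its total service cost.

Choose Vance only; total service cost 654.

With exactly 1 open, each post office uses its cheapest among the chosen.
{Vance}: C1→Vance 11·11=121, C2→Vance 4·25=100, C3→Vance 9·15=135, C4→Vance 2·19=38, C5→Vance 12·8=96, C6→Vance 14·7=98, C7→Vance 11·6=66. Service cost 654.
{Quay}: service cost 767
{Brent}: service cost 863
Among all 5 size-1 choices, {Vance} is lowest.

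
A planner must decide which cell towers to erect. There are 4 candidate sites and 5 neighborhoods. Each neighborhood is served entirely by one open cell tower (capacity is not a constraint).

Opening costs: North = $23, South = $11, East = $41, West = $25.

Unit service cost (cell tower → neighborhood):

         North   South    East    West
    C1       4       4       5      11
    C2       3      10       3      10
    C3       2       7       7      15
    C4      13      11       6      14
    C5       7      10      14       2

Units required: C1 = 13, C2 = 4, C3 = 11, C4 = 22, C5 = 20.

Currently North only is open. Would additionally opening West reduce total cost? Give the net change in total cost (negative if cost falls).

Yes — net change −75 (cost falls by 75).

Current service cost with {North}: 512.
Adding West: each neighborhood re-picks its cheapest; new service cost 412, saving 100.
Extra fixed cost: 25. Net change = 25 − 100 = -75.
(Totals: 535 → 460.)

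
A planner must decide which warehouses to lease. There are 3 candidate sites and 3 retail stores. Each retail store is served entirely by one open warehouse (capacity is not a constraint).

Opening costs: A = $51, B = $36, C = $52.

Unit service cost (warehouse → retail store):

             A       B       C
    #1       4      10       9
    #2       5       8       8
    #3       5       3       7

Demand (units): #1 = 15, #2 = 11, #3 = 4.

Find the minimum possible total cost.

For any fixed open set, each retail store goes to its cheapest open site; total = fixed + service.
{A}: #1→A 4·15=60, #2→A 5·11=55, #3→A 5·4=20. Service 135; fixed 51; total 186.
{A, B}: #1→A 4·15=60, #2→A 5·11=55, #3→B 3·4=12. Service 127; fixed 87; total 214.
{A, C}: #1→A 4·15=60, #2→A 5·11=55, #3→A 5·4=20. Service 135; fixed 103; total 238.
{A, B, C}: service 127 + fixed 139 = 266
No other subset beats 186.

Minimum total cost: 186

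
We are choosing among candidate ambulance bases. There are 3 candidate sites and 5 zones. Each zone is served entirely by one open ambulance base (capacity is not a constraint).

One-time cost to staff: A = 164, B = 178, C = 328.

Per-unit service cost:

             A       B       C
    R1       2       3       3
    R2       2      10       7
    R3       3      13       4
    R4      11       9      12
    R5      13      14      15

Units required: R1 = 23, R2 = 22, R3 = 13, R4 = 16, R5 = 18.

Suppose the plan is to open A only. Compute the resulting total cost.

Total cost: 703

Each zone is assigned to its cheapest site among the open ones.
{A}: R1→A 2·23=46, R2→A 2·22=44, R3→A 3·13=39, R4→A 11·16=176, R5→A 13·18=234. Service 539; fixed 164; total 703.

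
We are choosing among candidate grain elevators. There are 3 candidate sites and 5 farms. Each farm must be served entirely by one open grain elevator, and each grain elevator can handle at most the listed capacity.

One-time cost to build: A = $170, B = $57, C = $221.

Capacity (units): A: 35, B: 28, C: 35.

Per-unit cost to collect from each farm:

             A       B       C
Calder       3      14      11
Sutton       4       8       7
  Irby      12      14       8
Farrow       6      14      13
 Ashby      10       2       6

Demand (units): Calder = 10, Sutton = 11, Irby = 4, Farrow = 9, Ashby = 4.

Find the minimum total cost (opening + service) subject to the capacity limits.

Open {A, B}: Calder→A 3·10=30, Sutton→A 4·11=44, Irby→A 12·4=48, Farrow→A 6·9=54, Ashby→B 2·4=8.
Loads: A carries 34/35, B carries 4/28. Service 184; fixed 227; total 411.
Next best feasible plan costs 419.

Minimum total cost: 411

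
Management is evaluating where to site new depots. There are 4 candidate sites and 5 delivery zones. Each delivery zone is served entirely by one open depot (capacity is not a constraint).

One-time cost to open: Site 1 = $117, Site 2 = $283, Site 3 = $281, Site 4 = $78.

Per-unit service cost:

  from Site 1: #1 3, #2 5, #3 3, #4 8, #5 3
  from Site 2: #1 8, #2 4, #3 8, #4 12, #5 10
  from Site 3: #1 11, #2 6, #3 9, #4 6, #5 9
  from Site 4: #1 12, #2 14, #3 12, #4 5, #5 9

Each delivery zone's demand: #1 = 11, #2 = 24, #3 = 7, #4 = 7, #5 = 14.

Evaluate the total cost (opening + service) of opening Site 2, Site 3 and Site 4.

Each delivery zone is assigned to its cheapest site among the open ones.
{Site 2, Site 3, Site 4}: #1→Site 2 8·11=88, #2→Site 2 4·24=96, #3→Site 2 8·7=56, #4→Site 4 5·7=35, #5→Site 3 9·14=126. Service 401; fixed 642; total 1043.

Total cost: 1043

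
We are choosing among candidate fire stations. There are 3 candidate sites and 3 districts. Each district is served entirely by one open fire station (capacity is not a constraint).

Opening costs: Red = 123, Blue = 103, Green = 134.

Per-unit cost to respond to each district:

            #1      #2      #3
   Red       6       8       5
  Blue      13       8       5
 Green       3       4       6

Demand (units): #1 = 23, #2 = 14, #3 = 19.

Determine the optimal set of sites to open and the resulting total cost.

For any fixed open set, each district goes to its cheapest open site; total = fixed + service.
{Green}: #1→Green 3·23=69, #2→Green 4·14=56, #3→Green 6·19=114. Service 239; fixed 134; total 373.
{Blue, Green}: service 220 + fixed 237 = 457
{Red}: #1→Red 6·23=138, #2→Red 8·14=112, #3→Red 5·19=95. Service 345; fixed 123; total 468.
{Red, Blue, Green}: #1→Green 3·23=69, #2→Green 4·14=56, #3→Red 5·19=95. Service 220; fixed 360; total 580.
No other subset beats 373.

Open Green only; minimum total cost 373.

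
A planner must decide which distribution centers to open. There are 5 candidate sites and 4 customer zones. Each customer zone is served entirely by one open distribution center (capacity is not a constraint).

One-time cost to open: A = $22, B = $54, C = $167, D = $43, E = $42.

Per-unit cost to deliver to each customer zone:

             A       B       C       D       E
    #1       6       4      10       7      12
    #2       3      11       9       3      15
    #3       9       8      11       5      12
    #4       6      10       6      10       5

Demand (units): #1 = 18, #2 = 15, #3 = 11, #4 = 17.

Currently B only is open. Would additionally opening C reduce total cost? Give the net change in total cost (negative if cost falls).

No — net change +69 (cost rises by 69).

Current service cost with {B}: 495.
Adding C: each customer zone re-picks its cheapest; new service cost 397, saving 98.
Extra fixed cost: 167. Net change = 167 − 98 = 69.
(Totals: 549 → 618.)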